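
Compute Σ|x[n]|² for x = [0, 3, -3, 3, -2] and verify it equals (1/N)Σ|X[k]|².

Time domain:
Σ|x[n]|² = |0|² + |3|² + |-3|² + |3|² + |-2|² = 31.0000

Frequency domain:
(1/5)Σ|X[k]|² = (1/5)(|1|² + |0.3090-1.2286i|² + |-0.8090-8.6453i|² + |-0.8090+8.6453i|² + |0.3090+1.2286i|²) = (1/5)·155.0000 = 31.0000

Both sides agree, confirming Parseval's theorem.

Σ|x[n]|² = (1/N)Σ|X[k]|² = 31.0000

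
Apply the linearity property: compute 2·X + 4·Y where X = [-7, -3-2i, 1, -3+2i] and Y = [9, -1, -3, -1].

By linearity: DFT(2x + 4y) = 2·DFT(x) + 4·DFT(y)
= 2·[-7, -3-2i, 1, -3+2i] + 4·[9, -1, -3, -1]

Computing element-wise:
Z[0] = 2·(-7) + 4·(9) = 22
Z[1] = 2·(-3-2i) + 4·(-1) = -10-4i
Z[2] = 2·(1) + 4·(-3) = -10
Z[3] = 2·(-3+2i) + 4·(-1) = -10+4i

DFT(2x + 4y) = 2·X + 4·Y = [22, -10-4i, -10, -10+4i]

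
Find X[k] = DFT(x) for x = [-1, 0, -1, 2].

X[k] = Σ(n=0 to 3) x[n] · ω_4^(nk)
where ω_4 = e^(-2πi/4)

Computing each X[k]:
X[0] = 0
X[1] = 2i
X[2] = -4
X[3] = -2i

X = [0, 2i, -4, -2i]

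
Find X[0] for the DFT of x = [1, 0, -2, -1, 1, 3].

X[0] = Σ(n=0 to 5) x[n] · ω_6^0 = Σ x[n]
= (1) + (0) + (-2) + (-1) + (1) + (3)

X[0] = 2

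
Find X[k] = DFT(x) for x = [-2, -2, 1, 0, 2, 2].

X[k] = Σ(n=0 to 5) x[n] · ω_6^(nk)
where ω_6 = e^(-2πi/6)

Computing each X[k]:
X[0] = 1
X[1] = -3.5000+4.3301i
X[2] = -3.5000+2.5981i
X[3] = 1
X[4] = -3.5000-2.5981i
X[5] = -3.5000-4.3301i

X = [1, -3.5000+4.3301i, -3.5000+2.5981i, 1, -3.5000-2.5981i, -3.5000-4.3301i]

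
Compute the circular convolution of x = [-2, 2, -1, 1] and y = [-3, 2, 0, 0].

(x ⊛ y)[n] = Σ(m=0 to 3) x[m] · y[(n-m) mod 4]

Computing each output sample:
(x ⊛ y)[0] = 8
(x ⊛ y)[1] = -10
(x ⊛ y)[2] = 7
(x ⊛ y)[3] = -5

x ⊛ y = [8, -10, 7, -5]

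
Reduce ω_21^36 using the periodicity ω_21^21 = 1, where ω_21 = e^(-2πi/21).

Since ω_21^21 = 1, powers reduce modulo 21.
36 mod 21 = 15
So ω_21^36 = ω_21^15 = e^(-2πi·15/21)

ω_21^36 = ω_21^15 = -0.2225+0.9749i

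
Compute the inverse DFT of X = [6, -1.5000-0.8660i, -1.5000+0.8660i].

x[n] = (1/3) Σ(k=0 to 2) X[k] · e^(2πikn/3)

Computing each x[n]:
x[0] = 1
x[1] = 3
x[2] = 2

x = [1, 3, 2]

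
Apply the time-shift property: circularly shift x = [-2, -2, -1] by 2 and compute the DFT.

Time shift by 2: X_shifted[k] = ω_3^(2k) · X[k]
Shifted x = [-2, -1, -2]

DFT(x[n-2]) = [-5, -0.5000-0.8660i, -0.5000+0.8660i]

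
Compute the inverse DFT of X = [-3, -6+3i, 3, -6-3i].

x[n] = (1/4) Σ(k=0 to 3) X[k] · e^(2πikn/4)

Computing each x[n]:
x[0] = -3
x[1] = -3
x[2] = 3
x[3] = 0

x = [-3, -3, 3, 0]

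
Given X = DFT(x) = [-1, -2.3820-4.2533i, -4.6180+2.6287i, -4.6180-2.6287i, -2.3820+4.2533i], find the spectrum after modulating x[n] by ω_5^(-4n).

Modulation property: DFT(ω_5^(-4n)·x[n]) = X[(k-4) mod 5], so circularly shift X by 4 positions.

X[k-4] = [-2.3820-4.2533i, -4.6180+2.6287i, -4.6180-2.6287i, -2.3820+4.2533i, -1]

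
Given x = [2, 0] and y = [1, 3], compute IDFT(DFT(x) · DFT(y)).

(x ⊛ y)[n] = Σ(m=0 to 1) x[m] · y[(n-m) mod 2]

Computing each output sample:
(x ⊛ y)[0] = 2
(x ⊛ y)[1] = 6

x ⊛ y = [2, 6]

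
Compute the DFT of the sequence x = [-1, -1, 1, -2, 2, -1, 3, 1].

X[k] = Σ(n=0 to 7) x[n] · ω_8^(nk)
where ω_8 = e^(-2πi/8)

Computing each X[k]:
X[0] = 2
X[1] = -0.8787+4.1213i
X[2] = -3+1i
X[3] = -5.1213+0.1213i
X[4] = 8
X[5] = -5.1213-0.1213i
X[6] = -3-1i
X[7] = -0.8787-4.1213i

X = [2, -0.8787+4.1213i, -3+1i, -5.1213+0.1213i, 8, -5.1213-0.1213i, -3-1i, -0.8787-4.1213i]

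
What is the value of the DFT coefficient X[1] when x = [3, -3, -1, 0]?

X[1] = Σ(n=0 to 3) x[n] · ω_4^(1n) where ω_4 = e^(-2πi/4)
= (3)·ω_4^0 + (-3)·ω_4^1 + (-1)·ω_4^2 + (0)·ω_4^3

X[1] = 4+3i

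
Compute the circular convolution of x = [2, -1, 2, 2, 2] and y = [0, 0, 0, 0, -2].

(x ⊛ y)[n] = Σ(m=0 to 4) x[m] · y[(n-m) mod 5]

Computing each output sample:
(x ⊛ y)[0] = 2
(x ⊛ y)[1] = -4
(x ⊛ y)[2] = -4
(x ⊛ y)[3] = -4
(x ⊛ y)[4] = -4

x ⊛ y = [2, -4, -4, -4, -4]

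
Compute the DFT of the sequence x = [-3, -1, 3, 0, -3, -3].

X[k] = Σ(n=0 to 5) x[n] · ω_6^(nk)
where ω_6 = e^(-2πi/6)

Computing each X[k]:
X[0] = -7
X[1] = -5.0000-6.9282i
X[2] = -1.0000+3.4641i
X[3] = 1
X[4] = -1.0000-3.4641i
X[5] = -5.0000+6.9282i

X = [-7, -5.0000-6.9282i, -1.0000+3.4641i, 1, -1.0000-3.4641i, -5.0000+6.9282i]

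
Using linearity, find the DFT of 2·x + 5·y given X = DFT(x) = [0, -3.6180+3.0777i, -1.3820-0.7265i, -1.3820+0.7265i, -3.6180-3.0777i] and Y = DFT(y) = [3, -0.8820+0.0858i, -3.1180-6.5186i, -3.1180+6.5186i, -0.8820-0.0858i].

By linearity: DFT(2x + 5y) = 2·DFT(x) + 5·DFT(y)
= 2·[0, -3.6180+3.0777i, -1.3820-0.7265i, -1.3820+0.7265i, -3.6180-3.0777i] + 5·[3, -0.8820+0.0858i, -3.1180-6.5186i, -3.1180+6.5186i, -0.8820-0.0858i]

Computing element-wise:
Z[0] = 2·(0) + 5·(3) = 15
Z[1] = 2·(-3.6180+3.0777i) + 5·(-0.8820+0.0858i) = -11.6460+6.5844i
Z[2] = 2·(-1.3820-0.7265i) + 5·(-3.1180-6.5186i) = -18.3540-34.0460i
Z[3] = 2·(-1.3820+0.7265i) + 5·(-3.1180+6.5186i) = -18.3540+34.0460i
Z[4] = 2·(-3.6180-3.0777i) + 5·(-0.8820-0.0858i) = -11.6460-6.5844i

DFT(2x + 5y) = 2·X + 5·Y = [15, -11.6460+6.5844i, -18.3540-34.0460i, -18.3540+34.0460i, -11.6460-6.5844i]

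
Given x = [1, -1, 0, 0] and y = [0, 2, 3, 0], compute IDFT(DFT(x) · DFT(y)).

(x ⊛ y)[n] = Σ(m=0 to 3) x[m] · y[(n-m) mod 4]

Computing each output sample:
(x ⊛ y)[0] = 0
(x ⊛ y)[1] = 2
(x ⊛ y)[2] = 1
(x ⊛ y)[3] = -3

x ⊛ y = [0, 2, 1, -3]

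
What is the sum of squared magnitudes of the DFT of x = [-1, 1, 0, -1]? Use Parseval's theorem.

Parseval: Σ|x[n]|² = (1/N)Σ|X[k]|², so Σ|X[k]|² = N·Σ|x[n]|² = 4·3.0000

Σ|X[k]|² = N·Σ|x[n]|² = 4·3.0000 = 12.0000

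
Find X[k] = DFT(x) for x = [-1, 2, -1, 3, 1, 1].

X[k] = Σ(n=0 to 5) x[n] · ω_6^(nk)
where ω_6 = e^(-2πi/6)

Computing each X[k]:
X[0] = 5
X[1] = -2.5000+0.8660i
X[2] = 0.5000-2.5981i
X[3] = -7
X[4] = 0.5000+2.5981i
X[5] = -2.5000-0.8660i

X = [5, -2.5000+0.8660i, 0.5000-2.5981i, -7, 0.5000+2.5981i, -2.5000-0.8660i]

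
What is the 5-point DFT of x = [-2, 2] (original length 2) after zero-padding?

Original 2-point DFT: [0, -4]
Zero-padded 5-point DFT provides frequency interpolation.

DFT_5([x, 0, ...]) = [0, -1.3820-1.9021i, -3.6180-1.1756i, -3.6180+1.1756i, -1.3820+1.9021i]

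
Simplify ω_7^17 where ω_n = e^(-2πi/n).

Since ω_7^7 = 1, powers reduce modulo 7.
17 mod 7 = 3
So ω_7^17 = ω_7^3 = e^(-2πi·3/7)

ω_7^17 = ω_7^3 = -0.9010-0.4339i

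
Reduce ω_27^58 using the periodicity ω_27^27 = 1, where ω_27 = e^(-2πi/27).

Since ω_27^27 = 1, powers reduce modulo 27.
58 mod 27 = 4
So ω_27^58 = ω_27^4 = e^(-2πi·4/27)

ω_27^58 = ω_27^4 = 0.5972-0.8021i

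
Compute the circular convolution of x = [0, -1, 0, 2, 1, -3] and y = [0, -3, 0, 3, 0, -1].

(x ⊛ y)[n] = Σ(m=0 to 5) x[m] · y[(n-m) mod 6]

Computing each output sample:
(x ⊛ y)[0] = 16
(x ⊛ y)[1] = 3
(x ⊛ y)[2] = -8
(x ⊛ y)[3] = -1
(x ⊛ y)[4] = -6
(x ⊛ y)[5] = -3

x ⊛ y = [16, 3, -8, -1, -6, -3]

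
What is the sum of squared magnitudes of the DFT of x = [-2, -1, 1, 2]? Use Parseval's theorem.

Parseval: Σ|x[n]|² = (1/N)Σ|X[k]|², so Σ|X[k]|² = N·Σ|x[n]|² = 4·10.0000

Σ|X[k]|² = N·Σ|x[n]|² = 4·10.0000 = 40.0000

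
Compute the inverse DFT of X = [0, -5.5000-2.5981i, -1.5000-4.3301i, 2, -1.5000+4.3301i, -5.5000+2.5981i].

x[n] = (1/6) Σ(k=0 to 5) X[k] · e^(2πikn/6)

Computing each x[n]:
x[0] = -2
x[1] = 1
x[2] = 1
x[3] = 1
x[4] = 2
x[5] = -3

x = [-2, 1, 1, 1, 2, -3]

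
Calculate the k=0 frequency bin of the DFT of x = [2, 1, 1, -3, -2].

X[0] = Σ(n=0 to 4) x[n] · ω_5^0 = Σ x[n]
= (2) + (1) + (1) + (-3) + (-2)

X[0] = -1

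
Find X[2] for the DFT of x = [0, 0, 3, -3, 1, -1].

X[2] = Σ(n=0 to 5) x[n] · ω_6^(2n) where ω_6 = e^(-2πi/6)
= (0)·ω_6^0 + (0)·ω_6^2 + (3)·ω_6^4 + (-3)·ω_6^6 + (1)·ω_6^8 + (-1)·ω_6^10

X[2] = -4.5000+0.8660i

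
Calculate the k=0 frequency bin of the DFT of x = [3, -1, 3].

X[0] = Σ(n=0 to 2) x[n] · ω_3^0 = Σ x[n]
= (3) + (-1) + (3)

X[0] = 5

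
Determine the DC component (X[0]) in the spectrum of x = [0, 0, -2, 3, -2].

X[0] = Σ(n=0 to 4) x[n] · ω_5^0 = Σ x[n]
= (0) + (0) + (-2) + (3) + (-2)

X[0] = -1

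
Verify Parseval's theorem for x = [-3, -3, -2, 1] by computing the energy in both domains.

Time domain:
Σ|x[n]|² = |-3|² + |-3|² + |-2|² + |1|² = 23.0000

Frequency domain:
(1/4)Σ|X[k]|² = (1/4)(|-7|² + |-1+4i|² + |-3|² + |-1-4i|²) = (1/4)·92.0000 = 23.0000

Both sides agree, confirming Parseval's theorem.

Σ|x[n]|² = (1/N)Σ|X[k]|² = 23.0000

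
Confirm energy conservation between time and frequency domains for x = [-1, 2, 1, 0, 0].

Time domain:
Σ|x[n]|² = |-1|² + |2|² + |1|² + |0|² + |0|² = 6.0000

Frequency domain:
(1/5)Σ|X[k]|² = (1/5)(|2|² + |-1.1910-2.4899i|² + |-2.3090-0.2245i|² + |-2.3090+0.2245i|² + |-1.1910+2.4899i|²) = (1/5)·30.0000 = 6.0000

Both sides agree, confirming Parseval's theorem.

Σ|x[n]|² = (1/N)Σ|X[k]|² = 6.0000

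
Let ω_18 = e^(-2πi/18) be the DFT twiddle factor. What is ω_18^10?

ω_18^10 = e^(-2πi·10/18)
= cos(-2π·10/18) + i·sin(-2π·10/18)
= cos(-20π/18) + i·sin(-20π/18)

ω_18^10 = cos(-20π/18) + i·sin(-20π/18) = -0.9397+0.3420i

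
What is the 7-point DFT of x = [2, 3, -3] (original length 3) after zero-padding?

Original 3-point DFT: [2, 2.0000-5.1962i, 2.0000+5.1962i]
Zero-padded 7-point DFT provides frequency interpolation.

DFT_7([x, 0, ...]) = [2, 4.5380+0.5793i, 4.0353-4.2264i, -2.5734-3.6471i, -2.5734+3.6471i, 4.0353+4.2264i, 4.5380-0.5793i]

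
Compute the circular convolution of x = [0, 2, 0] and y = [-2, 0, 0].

(x ⊛ y)[n] = Σ(m=0 to 2) x[m] · y[(n-m) mod 3]

Computing each output sample:
(x ⊛ y)[0] = 0
(x ⊛ y)[1] = -4
(x ⊛ y)[2] = 0

x ⊛ y = [0, -4, 0]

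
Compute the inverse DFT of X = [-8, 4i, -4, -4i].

x[n] = (1/4) Σ(k=0 to 3) X[k] · e^(2πikn/4)

Computing each x[n]:
x[0] = -3
x[1] = -3
x[2] = -3
x[3] = 1

x = [-3, -3, -3, 1]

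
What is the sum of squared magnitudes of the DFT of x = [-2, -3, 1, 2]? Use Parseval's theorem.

Parseval: Σ|x[n]|² = (1/N)Σ|X[k]|², so Σ|X[k]|² = N·Σ|x[n]|² = 4·18.0000

Σ|X[k]|² = N·Σ|x[n]|² = 4·18.0000 = 72.0000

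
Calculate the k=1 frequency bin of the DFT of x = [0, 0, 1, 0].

X[1] = Σ(n=0 to 3) x[n] · ω_4^(1n) where ω_4 = e^(-2πi/4)
= (0)·ω_4^0 + (0)·ω_4^1 + (1)·ω_4^2 + (0)·ω_4^3

X[1] = -1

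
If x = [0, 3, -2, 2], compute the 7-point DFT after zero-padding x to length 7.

Original 4-point DFT: [3, 2-1i, -7, 2+1i]
Zero-padded 7-point DFT provides frequency interpolation.

DFT_7([x, 0, ...]) = [3, 0.5136-1.2634i, 2.3814-2.2289i, -4.3949-4.8152i, -4.3949+4.8152i, 2.3814+2.2289i, 0.5136+1.2634i]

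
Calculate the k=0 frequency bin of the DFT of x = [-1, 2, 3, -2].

X[0] = Σ(n=0 to 3) x[n] · ω_4^0 = Σ x[n]
= (-1) + (2) + (3) + (-2)

X[0] = 2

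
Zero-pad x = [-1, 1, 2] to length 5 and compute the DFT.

Original 3-point DFT: [2, -2.5000+0.8660i, -2.5000-0.8660i]
Zero-padded 5-point DFT provides frequency interpolation.

DFT_5([x, 0, ...]) = [2, -2.3090-2.1266i, -1.1910+1.3143i, -1.1910-1.3143i, -2.3090+2.1266i]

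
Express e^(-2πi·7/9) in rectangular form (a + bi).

ω_9^7 = e^(-2πi·7/9)
= cos(-2π·7/9) + i·sin(-2π·7/9)
= cos(-14π/9) + i·sin(-14π/9)

ω_9^7 = cos(-14π/9) + i·sin(-14π/9) = 0.1736+0.9848i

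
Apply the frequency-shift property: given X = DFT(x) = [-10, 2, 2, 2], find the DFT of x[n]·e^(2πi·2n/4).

Modulation property: DFT(ω_4^(-2n)·x[n]) = X[(k-2) mod 4], so circularly shift X by 2 positions.

X[k-2] = [2, 2, -10, 2]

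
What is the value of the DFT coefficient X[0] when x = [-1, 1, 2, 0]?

X[0] = Σ(n=0 to 3) x[n] · ω_4^0 = Σ x[n]
= (-1) + (1) + (2) + (0)

X[0] = 2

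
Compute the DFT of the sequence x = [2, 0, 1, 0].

X[k] = Σ(n=0 to 3) x[n] · ω_4^(nk)
where ω_4 = e^(-2πi/4)

Computing each X[k]:
X[0] = 3
X[1] = 1
X[2] = 3
X[3] = 1

X = [3, 1, 3, 1]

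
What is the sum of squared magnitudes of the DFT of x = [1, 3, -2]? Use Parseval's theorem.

Parseval: Σ|x[n]|² = (1/N)Σ|X[k]|², so Σ|X[k]|² = N·Σ|x[n]|² = 3·14.0000

Σ|X[k]|² = N·Σ|x[n]|² = 3·14.0000 = 42.0000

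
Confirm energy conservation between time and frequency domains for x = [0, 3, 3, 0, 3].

Time domain:
Σ|x[n]|² = |0|² + |3|² + |3|² + |0|² + |3|² = 27.0000

Frequency domain:
(1/5)Σ|X[k]|² = (1/5)(|9|² + |-0.5729-1.7634i|² + |-3.9271+2.8532i|² + |-3.9271-2.8532i|² + |-0.5729+1.7634i|²) = (1/5)·135.0000 = 27.0000

Both sides agree, confirming Parseval's theorem.

Σ|x[n]|² = (1/N)Σ|X[k]|² = 27.0000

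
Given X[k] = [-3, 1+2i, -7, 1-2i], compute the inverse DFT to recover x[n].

x[n] = (1/4) Σ(k=0 to 3) X[k] · e^(2πikn/4)

Computing each x[n]:
x[0] = -2
x[1] = 0
x[2] = -3
x[3] = 2

x = [-2, 0, -3, 2]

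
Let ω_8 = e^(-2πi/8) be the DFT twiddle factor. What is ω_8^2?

ω_8^2 = e^(-2πi·2/8)
= cos(-2π·2/8) + i·sin(-2π·2/8)
= cos(-4π/8) + i·sin(-4π/8)

ω_8^2 = cos(-4π/8) + i·sin(-4π/8) = -1i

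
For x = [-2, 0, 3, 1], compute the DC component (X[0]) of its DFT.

X[0] = Σ(n=0 to 3) x[n] · ω_4^0 = Σ x[n]
= (-2) + (0) + (3) + (1)

X[0] = 2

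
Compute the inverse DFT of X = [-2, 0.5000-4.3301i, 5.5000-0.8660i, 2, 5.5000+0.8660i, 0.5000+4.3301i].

x[n] = (1/6) Σ(k=0 to 5) X[k] · e^(2πikn/6)

Computing each x[n]:
x[0] = 2
x[1] = 0
x[2] = 0
x[3] = 1
x[4] = -2
x[5] = -3

x = [2, 0, 0, 1, -2, -3]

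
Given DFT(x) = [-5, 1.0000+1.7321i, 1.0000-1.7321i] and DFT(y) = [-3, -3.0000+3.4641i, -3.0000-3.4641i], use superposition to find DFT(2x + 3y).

By linearity: DFT(2x + 3y) = 2·DFT(x) + 3·DFT(y)
= 2·[-5, 1.0000+1.7321i, 1.0000-1.7321i] + 3·[-3, -3.0000+3.4641i, -3.0000-3.4641i]

Computing element-wise:
Z[0] = 2·(-5) + 3·(-3) = -19
Z[1] = 2·(1.0000+1.7321i) + 3·(-3.0000+3.4641i) = -7.0000+13.8565i
Z[2] = 2·(1.0000-1.7321i) + 3·(-3.0000-3.4641i) = -7.0000-13.8565i

DFT(2x + 3y) = 2·X + 3·Y = [-19, -7.0000+13.8565i, -7.0000-13.8565i]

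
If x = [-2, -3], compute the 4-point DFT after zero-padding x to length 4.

Original 2-point DFT: [-5, 1]
Zero-padded 4-point DFT provides frequency interpolation.

DFT_4([x, 0, ...]) = [-5, -2+3i, 1, -2-3i]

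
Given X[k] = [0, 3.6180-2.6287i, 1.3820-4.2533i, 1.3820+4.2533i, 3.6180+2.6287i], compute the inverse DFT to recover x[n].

x[n] = (1/5) Σ(k=0 to 4) X[k] · e^(2πikn/5)

Computing each x[n]:
x[0] = 2
x[1] = 2
x[2] = -2
x[3] = 0
x[4] = -2

x = [2, 2, -2, 0, -2]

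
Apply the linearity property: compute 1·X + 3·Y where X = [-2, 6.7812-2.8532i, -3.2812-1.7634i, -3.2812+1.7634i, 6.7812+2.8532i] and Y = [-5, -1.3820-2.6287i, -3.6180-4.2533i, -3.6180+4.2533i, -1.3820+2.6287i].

By linearity: DFT(1x + 3y) = 1·DFT(x) + 3·DFT(y)
= 1·[-2, 6.7812-2.8532i, -3.2812-1.7634i, -3.2812+1.7634i, 6.7812+2.8532i] + 3·[-5, -1.3820-2.6287i, -3.6180-4.2533i, -3.6180+4.2533i, -1.3820+2.6287i]

Computing element-wise:
Z[0] = 1·(-2) + 3·(-5) = -17
Z[1] = 1·(6.7812-2.8532i) + 3·(-1.3820-2.6287i) = 2.6352-10.7393i
Z[2] = 1·(-3.2812-1.7634i) + 3·(-3.6180-4.2533i) = -14.1352-14.5233i
Z[3] = 1·(-3.2812+1.7634i) + 3·(-3.6180+4.2533i) = -14.1352+14.5233i
Z[4] = 1·(6.7812+2.8532i) + 3·(-1.3820+2.6287i) = 2.6352+10.7393i

DFT(1x + 3y) = 1·X + 3·Y = [-17, 2.6352-10.7393i, -14.1352-14.5233i, -14.1352+14.5233i, 2.6352+10.7393i]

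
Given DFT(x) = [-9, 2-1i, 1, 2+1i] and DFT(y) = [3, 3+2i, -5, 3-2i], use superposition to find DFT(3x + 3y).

By linearity: DFT(3x + 3y) = 3·DFT(x) + 3·DFT(y)
= 3·[-9, 2-1i, 1, 2+1i] + 3·[3, 3+2i, -5, 3-2i]

Computing element-wise:
Z[0] = 3·(-9) + 3·(3) = -18
Z[1] = 3·(2-1i) + 3·(3+2i) = 15+3i
Z[2] = 3·(1) + 3·(-5) = -12
Z[3] = 3·(2+1i) + 3·(3-2i) = 15-3i

DFT(3x + 3y) = 3·X + 3·Y = [-18, 15+3i, -12, 15-3i]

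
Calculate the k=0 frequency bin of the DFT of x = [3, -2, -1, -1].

X[0] = Σ(n=0 to 3) x[n] · ω_4^0 = Σ x[n]
= (3) + (-2) + (-1) + (-1)

X[0] = -1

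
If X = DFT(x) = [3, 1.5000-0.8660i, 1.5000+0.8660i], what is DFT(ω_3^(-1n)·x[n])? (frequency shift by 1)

Modulation property: DFT(ω_3^(-1n)·x[n]) = X[(k-1) mod 3], so circularly shift X by 1 positions.

X[k-1] = [1.5000+0.8660i, 3, 1.5000-0.8660i]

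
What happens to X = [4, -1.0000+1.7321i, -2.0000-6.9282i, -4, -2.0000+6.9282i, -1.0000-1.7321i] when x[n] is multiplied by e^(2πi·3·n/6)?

Modulation property: DFT(ω_6^(-3n)·x[n]) = X[(k-3) mod 6], so circularly shift X by 3 positions.

X[k-3] = [-4, -2.0000+6.9282i, -1.0000-1.7321i, 4, -1.0000+1.7321i, -2.0000-6.9282i]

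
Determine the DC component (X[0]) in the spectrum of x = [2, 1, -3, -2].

X[0] = Σ(n=0 to 3) x[n] · ω_4^0 = Σ x[n]
= (2) + (1) + (-3) + (-2)

X[0] = -2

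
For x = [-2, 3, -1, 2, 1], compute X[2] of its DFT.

X[2] = Σ(n=0 to 4) x[n] · ω_5^(2n) where ω_5 = e^(-2πi/5)
= (-2)·ω_5^0 + (3)·ω_5^2 + (-1)·ω_5^4 + (2)·ω_5^6 + (1)·ω_5^8

X[2] = -4.9271-4.0287i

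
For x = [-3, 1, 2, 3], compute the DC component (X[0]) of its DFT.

X[0] = Σ(n=0 to 3) x[n] · ω_4^0 = Σ x[n]
= (-3) + (1) + (2) + (3)

X[0] = 3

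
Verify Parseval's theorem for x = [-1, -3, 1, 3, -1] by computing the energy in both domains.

Time domain:
Σ|x[n]|² = |-1|² + |-3|² + |1|² + |3|² + |-1|² = 21.0000

Frequency domain:
(1/5)Σ|X[k]|² = (1/5)(|-1|² + |-5.4721+3.0777i|² + |3.4721-0.7265i|² + |3.4721+0.7265i|² + |-5.4721-3.0777i|²) = (1/5)·105.0000 = 21.0000

Both sides agree, confirming Parseval's theorem.

Σ|x[n]|² = (1/N)Σ|X[k]|² = 21.0000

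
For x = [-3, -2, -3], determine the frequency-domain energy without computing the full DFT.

Parseval: Σ|x[n]|² = (1/N)Σ|X[k]|², so Σ|X[k]|² = N·Σ|x[n]|² = 3·22.0000

Σ|X[k]|² = N·Σ|x[n]|² = 3·22.0000 = 66.0000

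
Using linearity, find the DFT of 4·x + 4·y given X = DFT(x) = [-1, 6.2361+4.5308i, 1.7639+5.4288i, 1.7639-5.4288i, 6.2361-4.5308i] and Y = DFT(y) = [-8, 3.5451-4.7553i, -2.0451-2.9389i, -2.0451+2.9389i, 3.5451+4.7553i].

By linearity: DFT(4x + 4y) = 4·DFT(x) + 4·DFT(y)
= 4·[-1, 6.2361+4.5308i, 1.7639+5.4288i, 1.7639-5.4288i, 6.2361-4.5308i] + 4·[-8, 3.5451-4.7553i, -2.0451-2.9389i, -2.0451+2.9389i, 3.5451+4.7553i]

Computing element-wise:
Z[0] = 4·(-1) + 4·(-8) = -36
Z[1] = 4·(6.2361+4.5308i) + 4·(3.5451-4.7553i) = 39.1248-0.8980i
Z[2] = 4·(1.7639+5.4288i) + 4·(-2.0451-2.9389i) = -1.1248+9.9596i
Z[3] = 4·(1.7639-5.4288i) + 4·(-2.0451+2.9389i) = -1.1248-9.9596i
Z[4] = 4·(6.2361-4.5308i) + 4·(3.5451+4.7553i) = 39.1248+0.8980i

DFT(4x + 4y) = 4·X + 4·Y = [-36, 39.1248-0.8980i, -1.1248+9.9596i, -1.1248-9.9596i, 39.1248+0.8980i]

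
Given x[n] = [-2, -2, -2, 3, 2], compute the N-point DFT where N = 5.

X[k] = Σ(n=0 to 4) x[n] · ω_5^(nk)
where ω_5 = e^(-2πi/5)

Computing each X[k]:
X[0] = -1
X[1] = -2.8090+6.7432i
X[2] = -1.6910-2.4041i
X[3] = -1.6910+2.4041i
X[4] = -2.8090-6.7432i

X = [-1, -2.8090+6.7432i, -1.6910-2.4041i, -1.6910+2.4041i, -2.8090-6.7432i]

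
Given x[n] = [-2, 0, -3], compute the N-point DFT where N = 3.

X[k] = Σ(n=0 to 2) x[n] · ω_3^(nk)
where ω_3 = e^(-2πi/3)

Computing each X[k]:
X[0] = -5
X[1] = -0.5000-2.5981i
X[2] = -0.5000+2.5981i

X = [-5, -0.5000-2.5981i, -0.5000+2.5981i]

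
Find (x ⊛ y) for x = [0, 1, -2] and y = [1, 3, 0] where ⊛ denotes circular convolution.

(x ⊛ y)[n] = Σ(m=0 to 2) x[m] · y[(n-m) mod 3]

Computing each output sample:
(x ⊛ y)[0] = -6
(x ⊛ y)[1] = 1
(x ⊛ y)[2] = 1

x ⊛ y = [-6, 1, 1]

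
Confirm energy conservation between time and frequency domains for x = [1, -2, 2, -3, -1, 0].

Time domain:
Σ|x[n]|² = |1|² + |-2|² + |2|² + |-3|² + |-1|² + |0|² = 19.0000

Frequency domain:
(1/6)Σ|X[k]|² = (1/6)(|-3|² + |2.5000-0.8660i|² + |-1.5000+4.3301i|² + |7|² + |-1.5000-4.3301i|² + |2.5000+0.8660i|²) = (1/6)·114.0000 = 19.0000

Both sides agree, confirming Parseval's theorem.

Σ|x[n]|² = (1/N)Σ|X[k]|² = 19.0000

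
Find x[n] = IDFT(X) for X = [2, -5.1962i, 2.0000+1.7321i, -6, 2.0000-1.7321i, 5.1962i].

x[n] = (1/6) Σ(k=0 to 5) X[k] · e^(2πikn/6)

Computing each x[n]:
x[0] = 0
x[1] = 2
x[2] = 1
x[3] = 2
x[4] = -3
x[5] = 0

x = [0, 2, 1, 2, -3, 0]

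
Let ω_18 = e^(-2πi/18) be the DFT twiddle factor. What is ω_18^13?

ω_18^13 = e^(-2πi·13/18)
= cos(-2π·13/18) + i·sin(-2π·13/18)
= cos(-26π/18) + i·sin(-26π/18)

ω_18^13 = cos(-26π/18) + i·sin(-26π/18) = -0.1736+0.9848i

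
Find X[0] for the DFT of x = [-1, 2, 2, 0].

X[0] = Σ(n=0 to 3) x[n] · ω_4^0 = Σ x[n]
= (-1) + (2) + (2) + (0)

X[0] = 3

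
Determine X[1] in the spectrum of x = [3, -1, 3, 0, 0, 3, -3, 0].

X[1] = Σ(n=0 to 7) x[n] · ω_8^(1n) where ω_8 = e^(-2πi/8)
= (3)·ω_8^0 + (-1)·ω_8^1 + (3)·ω_8^2 + (0)·ω_8^3 + (0)·ω_8^4 + (3)·ω_8^5 + (-3)·ω_8^6 + (0)·ω_8^7

X[1] = 0.1716-3.1716i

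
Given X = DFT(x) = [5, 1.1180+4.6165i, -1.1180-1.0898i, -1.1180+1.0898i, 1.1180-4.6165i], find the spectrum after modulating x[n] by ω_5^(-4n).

Modulation property: DFT(ω_5^(-4n)·x[n]) = X[(k-4) mod 5], so circularly shift X by 4 positions.

X[k-4] = [1.1180+4.6165i, -1.1180-1.0898i, -1.1180+1.0898i, 1.1180-4.6165i, 5]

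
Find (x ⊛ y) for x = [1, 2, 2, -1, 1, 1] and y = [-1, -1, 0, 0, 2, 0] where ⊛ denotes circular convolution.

(x ⊛ y)[n] = Σ(m=0 to 5) x[m] · y[(n-m) mod 6]

Computing each output sample:
(x ⊛ y)[0] = 2
(x ⊛ y)[1] = -5
(x ⊛ y)[2] = -2
(x ⊛ y)[3] = 1
(x ⊛ y)[4] = 2
(x ⊛ y)[5] = 2

x ⊛ y = [2, -5, -2, 1, 2, 2]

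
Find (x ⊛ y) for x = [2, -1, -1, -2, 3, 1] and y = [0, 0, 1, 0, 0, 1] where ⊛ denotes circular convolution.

(x ⊛ y)[n] = Σ(m=0 to 5) x[m] · y[(n-m) mod 6]

Computing each output sample:
(x ⊛ y)[0] = 2
(x ⊛ y)[1] = 0
(x ⊛ y)[2] = 0
(x ⊛ y)[3] = 2
(x ⊛ y)[4] = 0
(x ⊛ y)[5] = 0

x ⊛ y = [2, 0, 0, 2, 0, 0]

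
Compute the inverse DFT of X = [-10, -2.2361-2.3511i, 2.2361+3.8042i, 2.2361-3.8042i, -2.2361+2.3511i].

x[n] = (1/5) Σ(k=0 to 4) X[k] · e^(2πikn/5)

Computing each x[n]:
x[0] = -2
x[1] = -3
x[2] = 1
x[3] = -3
x[4] = -3

x = [-2, -3, 1, -3, -3]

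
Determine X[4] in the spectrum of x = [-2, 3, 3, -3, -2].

X[4] = Σ(n=0 to 4) x[n] · ω_5^(4n) where ω_5 = e^(-2πi/5)
= (-2)·ω_5^0 + (3)·ω_5^4 + (3)·ω_5^8 + (-3)·ω_5^12 + (-2)·ω_5^16

X[4] = -1.6910+8.2820i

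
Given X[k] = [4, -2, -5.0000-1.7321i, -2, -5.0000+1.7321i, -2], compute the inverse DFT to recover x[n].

x[n] = (1/6) Σ(k=0 to 5) X[k] · e^(2πikn/6)

Computing each x[n]:
x[0] = -2
x[1] = 2
x[2] = 1
x[3] = 0
x[4] = 2
x[5] = 1

x = [-2, 2, 1, 0, 2, 1]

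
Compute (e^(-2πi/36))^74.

Since ω_36^36 = 1, powers reduce modulo 36.
74 mod 36 = 2
So ω_36^74 = ω_36^2 = e^(-2πi·2/36)

ω_36^74 = ω_36^2 = 0.9397-0.3420i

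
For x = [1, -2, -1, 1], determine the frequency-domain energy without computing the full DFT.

Parseval: Σ|x[n]|² = (1/N)Σ|X[k]|², so Σ|X[k]|² = N·Σ|x[n]|² = 4·7.0000

Σ|X[k]|² = N·Σ|x[n]|² = 4·7.0000 = 28.0000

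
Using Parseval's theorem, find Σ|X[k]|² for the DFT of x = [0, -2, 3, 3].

Parseval: Σ|x[n]|² = (1/N)Σ|X[k]|², so Σ|X[k]|² = N·Σ|x[n]|² = 4·22.0000

Σ|X[k]|² = N·Σ|x[n]|² = 4·22.0000 = 88.0000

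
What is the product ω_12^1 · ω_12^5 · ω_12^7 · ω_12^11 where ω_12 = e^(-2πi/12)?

The primitive 12th roots of unity are ω_12^k for k coprime to 12: k ∈ {1, 5, 7, 11}
Their product equals the constant term of the cyclotomic polynomial Φ_12(x) up to sign.
For n ≥ 3, the product of all primitive nth roots of unity is 1. (For n=1 it is 1; for n=2 it is -1.)

1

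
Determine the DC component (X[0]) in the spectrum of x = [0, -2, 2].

X[0] = Σ(n=0 to 2) x[n] · ω_3^0 = Σ x[n]
= (0) + (-2) + (2)

X[0] = 0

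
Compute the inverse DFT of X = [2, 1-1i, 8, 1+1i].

x[n] = (1/4) Σ(k=0 to 3) X[k] · e^(2πikn/4)

Computing each x[n]:
x[0] = 3
x[1] = -1
x[2] = 2
x[3] = -2

x = [3, -1, 2, -2]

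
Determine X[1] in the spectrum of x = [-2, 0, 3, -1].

X[1] = Σ(n=0 to 3) x[n] · ω_4^(1n) where ω_4 = e^(-2πi/4)
= (-2)·ω_4^0 + (0)·ω_4^1 + (3)·ω_4^2 + (-1)·ω_4^3

X[1] = -5-1i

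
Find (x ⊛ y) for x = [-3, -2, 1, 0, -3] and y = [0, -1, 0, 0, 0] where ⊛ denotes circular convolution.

(x ⊛ y)[n] = Σ(m=0 to 4) x[m] · y[(n-m) mod 5]

Computing each output sample:
(x ⊛ y)[0] = 3
(x ⊛ y)[1] = 3
(x ⊛ y)[2] = 2
(x ⊛ y)[3] = -1
(x ⊛ y)[4] = 0

x ⊛ y = [3, 3, 2, -1, 0]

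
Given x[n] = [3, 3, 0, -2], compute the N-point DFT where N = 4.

X[k] = Σ(n=0 to 3) x[n] · ω_4^(nk)
where ω_4 = e^(-2πi/4)

Computing each X[k]:
X[0] = 4
X[1] = 3-5i
X[2] = 2
X[3] = 3+5i

X = [4, 3-5i, 2, 3+5i]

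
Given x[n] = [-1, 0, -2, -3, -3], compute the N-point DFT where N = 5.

X[k] = Σ(n=0 to 4) x[n] · ω_5^(nk)
where ω_5 = e^(-2πi/5)

Computing each X[k]:
X[0] = -9
X[1] = 2.1180-3.4410i
X[2] = -0.1180-0.8123i
X[3] = -0.1180+0.8123i
X[4] = 2.1180+3.4410i

X = [-9, 2.1180-3.4410i, -0.1180-0.8123i, -0.1180+0.8123i, 2.1180+3.4410i]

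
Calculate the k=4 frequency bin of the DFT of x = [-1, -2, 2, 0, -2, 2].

X[4] = Σ(n=0 to 5) x[n] · ω_6^(4n) where ω_6 = e^(-2πi/6)
= (-1)·ω_6^0 + (-2)·ω_6^4 + (2)·ω_6^8 + (0)·ω_6^12 + (-2)·ω_6^16 + (2)·ω_6^20

X[4] = -1.0000-6.9282i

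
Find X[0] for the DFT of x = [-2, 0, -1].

X[0] = Σ(n=0 to 2) x[n] · ω_3^0 = Σ x[n]
= (-2) + (0) + (-1)

X[0] = -3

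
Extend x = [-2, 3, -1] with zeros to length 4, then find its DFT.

Original 3-point DFT: [0, -3.0000-3.4641i, -3.0000+3.4641i]
Zero-padded 4-point DFT provides frequency interpolation.

DFT_4([x, 0, ...]) = [0, -1-3i, -6, -1+3i]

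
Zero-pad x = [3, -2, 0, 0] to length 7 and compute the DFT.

Original 4-point DFT: [1, 3+2i, 5, 3-2i]
Zero-padded 7-point DFT provides frequency interpolation.

DFT_7([x, 0, ...]) = [1, 1.7530+1.5637i, 3.4450+1.9499i, 4.8019+0.8678i, 4.8019-0.8678i, 3.4450-1.9499i, 1.7530-1.5637i]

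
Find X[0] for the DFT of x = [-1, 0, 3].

X[0] = Σ(n=0 to 2) x[n] · ω_3^0 = Σ x[n]
= (-1) + (0) + (3)

X[0] = 2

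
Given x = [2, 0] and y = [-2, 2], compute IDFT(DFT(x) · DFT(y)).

(x ⊛ y)[n] = Σ(m=0 to 1) x[m] · y[(n-m) mod 2]

Computing each output sample:
(x ⊛ y)[0] = -4
(x ⊛ y)[1] = 4

x ⊛ y = [-4, 4]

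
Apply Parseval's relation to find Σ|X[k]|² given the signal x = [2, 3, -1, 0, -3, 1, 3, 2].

Parseval: Σ|x[n]|² = (1/N)Σ|X[k]|², so Σ|X[k]|² = N·Σ|x[n]|² = 8·37.0000

Σ|X[k]|² = N·Σ|x[n]|² = 8·37.0000 = 296.0000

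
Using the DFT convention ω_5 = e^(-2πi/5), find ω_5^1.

ω_5^1 = e^(-2πi·1/5)
= cos(-2π·1/5) + i·sin(-2π·1/5)
= cos(-2π/5) + i·sin(-2π/5)

ω_5^1 = cos(-2π/5) + i·sin(-2π/5) = 0.3090-0.9511i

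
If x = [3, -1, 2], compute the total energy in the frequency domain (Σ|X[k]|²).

Parseval: Σ|x[n]|² = (1/N)Σ|X[k]|², so Σ|X[k]|² = N·Σ|x[n]|² = 3·14.0000

Σ|X[k]|² = N·Σ|x[n]|² = 3·14.0000 = 42.0000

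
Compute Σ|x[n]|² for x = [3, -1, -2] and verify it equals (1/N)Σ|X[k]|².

Time domain:
Σ|x[n]|² = |3|² + |-1|² + |-2|² = 14.0000

Frequency domain:
(1/3)Σ|X[k]|² = (1/3)(|0|² + |4.5000-0.8660i|² + |4.5000+0.8660i|²) = (1/3)·42.0000 = 14.0000

Both sides agree, confirming Parseval's theorem.

Σ|x[n]|² = (1/N)Σ|X[k]|² = 14.0000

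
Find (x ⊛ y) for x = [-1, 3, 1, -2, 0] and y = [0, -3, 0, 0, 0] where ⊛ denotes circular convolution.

(x ⊛ y)[n] = Σ(m=0 to 4) x[m] · y[(n-m) mod 5]

Computing each output sample:
(x ⊛ y)[0] = 0
(x ⊛ y)[1] = 3
(x ⊛ y)[2] = -9
(x ⊛ y)[3] = -3
(x ⊛ y)[4] = 6

x ⊛ y = [0, 3, -9, -3, 6]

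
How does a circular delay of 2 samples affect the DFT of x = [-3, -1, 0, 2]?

Time shift by 2: X_shifted[k] = ω_4^(2k) · X[k]
Shifted x = [0, 2, -3, -1]

DFT(x[n-2]) = [-2, 3-3i, -4, 3+3i]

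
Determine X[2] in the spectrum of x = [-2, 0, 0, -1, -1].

X[2] = Σ(n=0 to 4) x[n] · ω_5^(2n) where ω_5 = e^(-2πi/5)
= (-2)·ω_5^0 + (0)·ω_5^2 + (0)·ω_5^4 + (-1)·ω_5^6 + (-1)·ω_5^8

X[2] = -1.5000+0.3633i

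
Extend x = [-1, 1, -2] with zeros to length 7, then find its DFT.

Original 3-point DFT: [-2, -0.5000-2.5981i, -0.5000+2.5981i]
Zero-padded 7-point DFT provides frequency interpolation.

DFT_7([x, 0, ...]) = [-2, 0.0685+1.1680i, 0.5794-1.8427i, -3.1479-1.9975i, -3.1479+1.9975i, 0.5794+1.8427i, 0.0685-1.1680i]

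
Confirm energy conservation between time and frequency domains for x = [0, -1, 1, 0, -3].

Time domain:
Σ|x[n]|² = |0|² + |-1|² + |1|² + |0|² + |-3|² = 11.0000

Frequency domain:
(1/5)Σ|X[k]|² = (1/5)(|-3|² + |-2.0451-2.4899i|² + |3.5451-0.2245i|² + |3.5451+0.2245i|² + |-2.0451+2.4899i|²) = (1/5)·55.0000 = 11.0000

Both sides agree, confirming Parseval's theorem.

Σ|x[n]|² = (1/N)Σ|X[k]|² = 11.0000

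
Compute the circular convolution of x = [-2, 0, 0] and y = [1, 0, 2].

(x ⊛ y)[n] = Σ(m=0 to 2) x[m] · y[(n-m) mod 3]

Computing each output sample:
(x ⊛ y)[0] = -2
(x ⊛ y)[1] = 0
(x ⊛ y)[2] = -4

x ⊛ y = [-2, 0, -4]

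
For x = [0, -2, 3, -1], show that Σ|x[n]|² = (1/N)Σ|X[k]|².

Time domain:
Σ|x[n]|² = |0|² + |-2|² + |3|² + |-1|² = 14.0000

Frequency domain:
(1/4)Σ|X[k]|² = (1/4)(|0|² + |-3+1i|² + |6|² + |-3-1i|²) = (1/4)·56.0000 = 14.0000

Both sides agree, confirming Parseval's theorem.

Σ|x[n]|² = (1/N)Σ|X[k]|² = 14.0000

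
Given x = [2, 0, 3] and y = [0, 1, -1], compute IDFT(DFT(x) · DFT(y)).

(x ⊛ y)[n] = Σ(m=0 to 2) x[m] · y[(n-m) mod 3]

Computing each output sample:
(x ⊛ y)[0] = 3
(x ⊛ y)[1] = -1
(x ⊛ y)[2] = -2

x ⊛ y = [3, -1, -2]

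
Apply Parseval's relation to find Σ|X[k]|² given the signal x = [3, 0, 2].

Parseval: Σ|x[n]|² = (1/N)Σ|X[k]|², so Σ|X[k]|² = N·Σ|x[n]|² = 3·13.0000

Σ|X[k]|² = N·Σ|x[n]|² = 3·13.0000 = 39.0000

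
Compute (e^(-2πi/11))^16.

Since ω_11^11 = 1, powers reduce modulo 11.
16 mod 11 = 5
So ω_11^16 = ω_11^5 = e^(-2πi·5/11)

ω_11^16 = ω_11^5 = -0.9595-0.2817i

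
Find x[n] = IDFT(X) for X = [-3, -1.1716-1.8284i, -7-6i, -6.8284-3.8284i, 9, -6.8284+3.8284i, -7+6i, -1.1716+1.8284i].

x[n] = (1/8) Σ(k=0 to 7) X[k] · e^(2πikn/8)

Computing each x[n]:
x[0] = -3
x[1] = 2
x[2] = 2
x[3] = -3
x[4] = 1
x[5] = -2
x[6] = 3
x[7] = -3

x = [-3, 2, 2, -3, 1, -2, 3, -3]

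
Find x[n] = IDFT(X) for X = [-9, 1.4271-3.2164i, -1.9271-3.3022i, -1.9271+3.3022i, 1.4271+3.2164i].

x[n] = (1/5) Σ(k=0 to 4) X[k] · e^(2πikn/5)

Computing each x[n]:
x[0] = -2
x[1] = 1
x[2] = -3
x[3] = -2
x[4] = -3

x = [-2, 1, -3, -2, -3]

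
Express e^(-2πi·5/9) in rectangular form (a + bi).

ω_9^5 = e^(-2πi·5/9)
= cos(-2π·5/9) + i·sin(-2π·5/9)
= cos(-10π/9) + i·sin(-10π/9)

ω_9^5 = cos(-10π/9) + i·sin(-10π/9) = -0.9397+0.3420i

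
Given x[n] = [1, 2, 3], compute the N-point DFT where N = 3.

X[k] = Σ(n=0 to 2) x[n] · ω_3^(nk)
where ω_3 = e^(-2πi/3)

Computing each X[k]:
X[0] = 6
X[1] = -1.5000+0.8660i
X[2] = -1.5000-0.8660i

X = [6, -1.5000+0.8660i, -1.5000-0.8660i]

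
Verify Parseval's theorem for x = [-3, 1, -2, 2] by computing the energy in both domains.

Time domain:
Σ|x[n]|² = |-3|² + |1|² + |-2|² + |2|² = 18.0000

Frequency domain:
(1/4)Σ|X[k]|² = (1/4)(|-2|² + |-1+1i|² + |-8|² + |-1-1i|²) = (1/4)·72.0000 = 18.0000

Both sides agree, confirming Parseval's theorem.

Σ|x[n]|² = (1/N)Σ|X[k]|² = 18.0000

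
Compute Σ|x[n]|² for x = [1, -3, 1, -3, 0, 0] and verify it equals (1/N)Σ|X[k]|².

Time domain:
Σ|x[n]|² = |1|² + |-3|² + |1|² + |-3|² + |0|² + |0|² = 20.0000

Frequency domain:
(1/6)Σ|X[k]|² = (1/6)(|-4|² + |2.0000+1.7321i|² + |-1.0000+3.4641i|² + |8|² + |-1.0000-3.4641i|² + |2.0000-1.7321i|²) = (1/6)·120.0000 = 20.0000

Both sides agree, confirming Parseval's theorem.

Σ|x[n]|² = (1/N)Σ|X[k]|² = 20.0000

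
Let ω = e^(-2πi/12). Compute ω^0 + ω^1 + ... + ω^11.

Sum of all nth roots of unity equals 0 for n > 1 (geometric series with r ≠ 1).

0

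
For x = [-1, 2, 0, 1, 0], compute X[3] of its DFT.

X[3] = Σ(n=0 to 4) x[n] · ω_5^(3n) where ω_5 = e^(-2πi/5)
= (-1)·ω_5^0 + (2)·ω_5^3 + (0)·ω_5^6 + (1)·ω_5^9 + (0)·ω_5^12

X[3] = -2.3090+2.1266i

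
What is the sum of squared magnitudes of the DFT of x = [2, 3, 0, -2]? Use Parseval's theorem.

Parseval: Σ|x[n]|² = (1/N)Σ|X[k]|², so Σ|X[k]|² = N·Σ|x[n]|² = 4·17.0000

Σ|X[k]|² = N·Σ|x[n]|² = 4·17.0000 = 68.0000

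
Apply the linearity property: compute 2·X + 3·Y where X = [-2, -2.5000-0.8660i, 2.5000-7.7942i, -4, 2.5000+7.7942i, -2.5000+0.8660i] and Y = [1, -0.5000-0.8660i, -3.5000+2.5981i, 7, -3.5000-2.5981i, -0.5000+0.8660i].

By linearity: DFT(2x + 3y) = 2·DFT(x) + 3·DFT(y)
= 2·[-2, -2.5000-0.8660i, 2.5000-7.7942i, -4, 2.5000+7.7942i, -2.5000+0.8660i] + 3·[1, -0.5000-0.8660i, -3.5000+2.5981i, 7, -3.5000-2.5981i, -0.5000+0.8660i]

Computing element-wise:
Z[0] = 2·(-2) + 3·(1) = -1
Z[1] = 2·(-2.5000-0.8660i) + 3·(-0.5000-0.8660i) = -6.5000-4.3300i
Z[2] = 2·(2.5000-7.7942i) + 3·(-3.5000+2.5981i) = -5.5000-7.7941i
Z[3] = 2·(-4) + 3·(7) = 13
Z[4] = 2·(2.5000+7.7942i) + 3·(-3.5000-2.5981i) = -5.5000+7.7941i
Z[5] = 2·(-2.5000+0.8660i) + 3·(-0.5000+0.8660i) = -6.5000+4.3300i

DFT(2x + 3y) = 2·X + 3·Y = [-1, -6.5000-4.3300i, -5.5000-7.7941i, 13, -5.5000+7.7941i, -6.5000+4.3300i]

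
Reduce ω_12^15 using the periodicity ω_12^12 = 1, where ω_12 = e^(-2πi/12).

Since ω_12^12 = 1, powers reduce modulo 12.
15 mod 12 = 3
So ω_12^15 = ω_12^3 = e^(-2πi·3/12)

ω_12^15 = ω_12^3 = -1i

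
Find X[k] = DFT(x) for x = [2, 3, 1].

X[k] = Σ(n=0 to 2) x[n] · ω_3^(nk)
where ω_3 = e^(-2πi/3)

Computing each X[k]:
X[0] = 6
X[1] = -1.7321i
X[2] = 1.7321i

X = [6, -1.7321i, 1.7321i]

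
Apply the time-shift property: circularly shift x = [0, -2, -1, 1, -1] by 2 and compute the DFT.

Time shift by 2: X_shifted[k] = ω_5^(2k) · X[k]
Shifted x = [1, -1, 0, -2, -1]

DFT(x[n-2]) = [-3, 2.0000-1.1756i, 2.0000+1.9021i, 2.0000-1.9021i, 2.0000+1.1756i]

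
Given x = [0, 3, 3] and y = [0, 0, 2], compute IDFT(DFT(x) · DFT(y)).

(x ⊛ y)[n] = Σ(m=0 to 2) x[m] · y[(n-m) mod 3]

Computing each output sample:
(x ⊛ y)[0] = 6
(x ⊛ y)[1] = 6
(x ⊛ y)[2] = 0

x ⊛ y = [6, 6, 0]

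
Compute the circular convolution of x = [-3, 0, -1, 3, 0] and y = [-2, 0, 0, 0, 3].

(x ⊛ y)[n] = Σ(m=0 to 4) x[m] · y[(n-m) mod 5]

Computing each output sample:
(x ⊛ y)[0] = 6
(x ⊛ y)[1] = -3
(x ⊛ y)[2] = 11
(x ⊛ y)[3] = -6
(x ⊛ y)[4] = -9

x ⊛ y = [6, -3, 11, -6, -9]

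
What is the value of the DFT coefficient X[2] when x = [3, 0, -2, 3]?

X[2] = Σ(n=0 to 3) x[n] · ω_4^(2n) where ω_4 = e^(-2πi/4)
= (3)·ω_4^0 + (0)·ω_4^2 + (-2)·ω_4^4 + (3)·ω_4^6

X[2] = -2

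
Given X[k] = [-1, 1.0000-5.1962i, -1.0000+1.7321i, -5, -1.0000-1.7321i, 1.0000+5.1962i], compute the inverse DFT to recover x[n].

x[n] = (1/6) Σ(k=0 to 5) X[k] · e^(2πikn/6)

Computing each x[n]:
x[0] = -1
x[1] = 2
x[2] = 1
x[3] = 0
x[4] = -3
x[5] = 0

x = [-1, 2, 1, 0, -3, 0]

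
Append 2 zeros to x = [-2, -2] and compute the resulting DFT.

Original 2-point DFT: [-4, 0]
Zero-padded 4-point DFT provides frequency interpolation.

DFT_4([x, 0, ...]) = [-4, -2+2i, 0, -2-2i]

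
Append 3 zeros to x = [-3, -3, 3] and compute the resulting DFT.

Original 3-point DFT: [-3, -3.0000+5.1962i, -3.0000-5.1962i]
Zero-padded 6-point DFT provides frequency interpolation.

DFT_6([x, 0, ...]) = [-3, -6, -3.0000+5.1962i, 3, -3.0000-5.1962i, -6]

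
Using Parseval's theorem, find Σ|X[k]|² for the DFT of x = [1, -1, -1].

Parseval: Σ|x[n]|² = (1/N)Σ|X[k]|², so Σ|X[k]|² = N·Σ|x[n]|² = 3·3.0000

Σ|X[k]|² = N·Σ|x[n]|² = 3·3.0000 = 9.0000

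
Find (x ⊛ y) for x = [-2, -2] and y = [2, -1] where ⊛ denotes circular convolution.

(x ⊛ y)[n] = Σ(m=0 to 1) x[m] · y[(n-m) mod 2]

Computing each output sample:
(x ⊛ y)[0] = -2
(x ⊛ y)[1] = -2

x ⊛ y = [-2, -2]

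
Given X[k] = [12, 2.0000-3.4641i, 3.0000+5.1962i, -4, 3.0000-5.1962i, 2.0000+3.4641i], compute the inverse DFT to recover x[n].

x[n] = (1/6) Σ(k=0 to 5) X[k] · e^(2πikn/6)

Computing each x[n]:
x[0] = 3
x[1] = 2
x[2] = 3
x[3] = 3
x[4] = -2
x[5] = 3

x = [3, 2, 3, 3, -2, 3]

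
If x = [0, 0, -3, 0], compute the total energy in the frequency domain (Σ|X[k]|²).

Parseval: Σ|x[n]|² = (1/N)Σ|X[k]|², so Σ|X[k]|² = N·Σ|x[n]|² = 4·9.0000

Σ|X[k]|² = N·Σ|x[n]|² = 4·9.0000 = 36.0000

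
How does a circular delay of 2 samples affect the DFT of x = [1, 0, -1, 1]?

Time shift by 2: X_shifted[k] = ω_4^(2k) · X[k]
Shifted x = [-1, 1, 1, 0]

DFT(x[n-2]) = [1, -2-1i, -1, -2+1i]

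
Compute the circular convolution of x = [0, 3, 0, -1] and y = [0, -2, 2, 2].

(x ⊛ y)[n] = Σ(m=0 to 3) x[m] · y[(n-m) mod 4]

Computing each output sample:
(x ⊛ y)[0] = 8
(x ⊛ y)[1] = -2
(x ⊛ y)[2] = -8
(x ⊛ y)[3] = 6

x ⊛ y = [8, -2, -8, 6]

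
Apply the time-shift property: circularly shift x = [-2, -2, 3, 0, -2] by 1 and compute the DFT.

Time shift by 1: X_shifted[k] = ω_5^(1k) · X[k]
Shifted x = [-2, -2, -2, 3, 0]

DFT(x[n-1]) = [-3, -3.4271+4.8410i, -0.0729-3.5797i, -0.0729+3.5797i, -3.4271-4.8410i]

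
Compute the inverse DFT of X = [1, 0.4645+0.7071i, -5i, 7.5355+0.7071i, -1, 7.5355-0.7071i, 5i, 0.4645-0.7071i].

x[n] = (1/8) Σ(k=0 to 7) X[k] · e^(2πikn/8)

Computing each x[n]:
x[0] = 2
x[1] = 0
x[2] = 0
x[3] = 0
x[4] = -2
x[5] = 3
x[6] = 0
x[7] = -2

x = [2, 0, 0, 0, -2, 3, 0, -2]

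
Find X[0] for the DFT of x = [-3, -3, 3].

X[0] = Σ(n=0 to 2) x[n] · ω_3^0 = Σ x[n]
= (-3) + (-3) + (3)

X[0] = -3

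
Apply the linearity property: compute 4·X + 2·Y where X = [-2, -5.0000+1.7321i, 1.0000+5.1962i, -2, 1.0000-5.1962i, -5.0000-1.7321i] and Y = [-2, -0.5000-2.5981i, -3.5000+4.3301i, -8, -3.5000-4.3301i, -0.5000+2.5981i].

By linearity: DFT(4x + 2y) = 4·DFT(x) + 2·DFT(y)
= 4·[-2, -5.0000+1.7321i, 1.0000+5.1962i, -2, 1.0000-5.1962i, -5.0000-1.7321i] + 2·[-2, -0.5000-2.5981i, -3.5000+4.3301i, -8, -3.5000-4.3301i, -0.5000+2.5981i]

Computing element-wise:
Z[0] = 4·(-2) + 2·(-2) = -12
Z[1] = 4·(-5.0000+1.7321i) + 2·(-0.5000-2.5981i) = -21.0000+1.7322i
Z[2] = 4·(1.0000+5.1962i) + 2·(-3.5000+4.3301i) = -3.0000+29.4450i
Z[3] = 4·(-2) + 2·(-8) = -24
Z[4] = 4·(1.0000-5.1962i) + 2·(-3.5000-4.3301i) = -3.0000-29.4450i
Z[5] = 4·(-5.0000-1.7321i) + 2·(-0.5000+2.5981i) = -21.0000-1.7322i

DFT(4x + 2y) = 4·X + 2·Y = [-12, -21.0000+1.7322i, -3.0000+29.4450i, -24, -3.0000-29.4450i, -21.0000-1.7322i]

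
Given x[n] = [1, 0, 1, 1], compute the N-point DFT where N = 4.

X[k] = Σ(n=0 to 3) x[n] · ω_4^(nk)
where ω_4 = e^(-2πi/4)

Computing each X[k]:
X[0] = 3
X[1] = 1i
X[2] = 1
X[3] = -1i

X = [3, 1i, 1, -1i]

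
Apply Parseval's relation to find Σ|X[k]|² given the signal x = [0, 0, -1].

Parseval: Σ|x[n]|² = (1/N)Σ|X[k]|², so Σ|X[k]|² = N·Σ|x[n]|² = 3·1.0000

Σ|X[k]|² = N·Σ|x[n]|² = 3·1.0000 = 3.0000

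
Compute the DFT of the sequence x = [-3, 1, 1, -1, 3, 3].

X[k] = Σ(n=0 to 5) x[n] · ω_6^(nk)
where ω_6 = e^(-2πi/6)

Computing each X[k]:
X[0] = 4
X[1] = -2.0000+3.4641i
X[2] = -8
X[3] = -2
X[4] = -8
X[5] = -2.0000-3.4641i

X = [4, -2.0000+3.4641i, -8, -2, -8, -2.0000-3.4641i]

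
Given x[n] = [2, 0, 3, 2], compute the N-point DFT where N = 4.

X[k] = Σ(n=0 to 3) x[n] · ω_4^(nk)
where ω_4 = e^(-2πi/4)

Computing each X[k]:
X[0] = 7
X[1] = -1+2i
X[2] = 3
X[3] = -1-2i

X = [7, -1+2i, 3, -1-2i]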